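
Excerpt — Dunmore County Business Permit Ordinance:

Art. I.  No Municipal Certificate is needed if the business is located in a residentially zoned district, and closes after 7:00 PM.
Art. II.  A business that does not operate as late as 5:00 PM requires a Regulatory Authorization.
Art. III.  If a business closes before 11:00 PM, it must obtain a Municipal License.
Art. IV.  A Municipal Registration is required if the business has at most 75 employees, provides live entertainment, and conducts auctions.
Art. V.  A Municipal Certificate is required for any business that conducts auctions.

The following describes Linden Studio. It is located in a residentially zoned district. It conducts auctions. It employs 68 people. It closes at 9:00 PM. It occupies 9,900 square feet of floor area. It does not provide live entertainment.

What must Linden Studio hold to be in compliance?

Municipal License

Art. I. is located in a residentially zoned district; closes 9:00 PM, after 7:00 PM → exempt from Municipal Certificate.
Art. II. closes 9:00 PM, after 5:00 PM → Regulatory Authorization not required.
Art. III. closes 9:00 PM, at/before 11:00 PM → Municipal License required.
Art. IV. employees 68 ≤ 75; does not provide live entertainment; conducts auctions → Municipal Registration not required.
Art. V. conducts auctions → Municipal Certificate required.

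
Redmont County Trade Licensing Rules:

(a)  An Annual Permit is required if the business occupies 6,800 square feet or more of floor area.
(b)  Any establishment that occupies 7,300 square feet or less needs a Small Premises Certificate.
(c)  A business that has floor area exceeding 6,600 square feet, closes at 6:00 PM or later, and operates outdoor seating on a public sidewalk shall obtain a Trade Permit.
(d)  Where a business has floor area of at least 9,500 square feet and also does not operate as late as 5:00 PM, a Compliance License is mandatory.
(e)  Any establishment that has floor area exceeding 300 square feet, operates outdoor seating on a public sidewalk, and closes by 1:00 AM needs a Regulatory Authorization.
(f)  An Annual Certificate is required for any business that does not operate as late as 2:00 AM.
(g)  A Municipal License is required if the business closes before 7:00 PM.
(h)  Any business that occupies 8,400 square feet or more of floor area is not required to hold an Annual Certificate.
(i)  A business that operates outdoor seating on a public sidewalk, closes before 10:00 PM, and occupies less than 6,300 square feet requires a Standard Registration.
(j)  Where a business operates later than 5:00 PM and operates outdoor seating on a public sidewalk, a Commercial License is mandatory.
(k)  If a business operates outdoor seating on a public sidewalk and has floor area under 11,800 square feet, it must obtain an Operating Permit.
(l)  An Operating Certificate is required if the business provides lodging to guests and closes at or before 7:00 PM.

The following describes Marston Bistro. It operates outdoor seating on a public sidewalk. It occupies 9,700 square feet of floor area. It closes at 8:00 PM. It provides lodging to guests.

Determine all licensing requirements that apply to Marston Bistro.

(a) floor area 9,700 square feet ≥ 6,800 square feet → Annual Permit required.
(b) floor area 9,700 square feet > 7,300 square feet → Small Premises Certificate not required.
(c) floor area 9,700 square feet > 6,600 square feet; closes 8:00 PM, after 6:00 PM; operates outdoor seating on a public sidewalk → Trade Permit required.
(d) floor area 9,700 square feet ≥ 9,500 square feet; closes 8:00 PM, after 5:00 PM → Compliance License not required.
(e) floor area 9,700 square feet > 300 square feet; operates outdoor seating on a public sidewalk; closes 8:00 PM, at/before 1:00 AM → Regulatory Authorization required.
(f) closes 8:00 PM, at/before 2:00 AM → Annual Certificate required.
(g) closes 8:00 PM, after 7:00 PM → Municipal License not required.
(h) floor area 9,700 square feet ≥ 8,400 square feet → exempt from Annual Certificate.
(i) operates outdoor seating on a public sidewalk; closes 8:00 PM, at/before 10:00 PM; floor area 9,700 square feet ≥ 6,300 square feet → Standard Registration not required.
(j) closes 8:00 PM, after 5:00 PM; operates outdoor seating on a public sidewalk → Commercial License required.
(k) operates outdoor seating on a public sidewalk; floor area 9,700 square feet < 11,800 square feet → Operating Permit required.
(l) provides lodging to guests; closes 8:00 PM, after 7:00 PM → Operating Certificate not required.

Annual Permit, Commercial License, Operating Permit, Regulatory Authorization, Trade Permit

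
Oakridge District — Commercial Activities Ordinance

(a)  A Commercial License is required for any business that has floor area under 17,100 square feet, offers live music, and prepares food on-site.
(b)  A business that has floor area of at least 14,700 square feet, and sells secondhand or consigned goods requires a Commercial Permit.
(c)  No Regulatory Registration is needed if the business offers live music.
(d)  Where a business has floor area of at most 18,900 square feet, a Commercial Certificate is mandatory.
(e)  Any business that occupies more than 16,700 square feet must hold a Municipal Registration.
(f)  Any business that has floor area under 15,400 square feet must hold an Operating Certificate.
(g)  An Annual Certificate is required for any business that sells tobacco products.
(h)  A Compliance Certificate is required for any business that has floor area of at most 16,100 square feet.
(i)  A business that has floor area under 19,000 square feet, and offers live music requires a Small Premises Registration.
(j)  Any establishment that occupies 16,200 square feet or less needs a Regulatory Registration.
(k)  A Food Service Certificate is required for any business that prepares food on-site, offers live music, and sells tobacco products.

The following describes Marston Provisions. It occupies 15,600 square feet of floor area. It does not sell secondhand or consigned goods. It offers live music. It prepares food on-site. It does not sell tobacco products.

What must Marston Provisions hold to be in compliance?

Commercial Certificate, Commercial License, Compliance Certificate, Small Premises Registration

(a) floor area 15,600 square feet < 17,100 square feet; offers live music; prepares food on-site → Commercial License required.
(b) floor area 15,600 square feet ≥ 14,700 square feet; does not sell secondhand or consigned goods → Commercial Permit not required.
(c) offers live music → exempt from Regulatory Registration.
(d) floor area 15,600 square feet ≤ 18,900 square feet → Commercial Certificate required.
(e) floor area 15,600 square feet ≤ 16,700 square feet → Municipal Registration not required.
(f) floor area 15,600 square feet ≥ 15,400 square feet → Operating Certificate not required.
(g) does not sell tobacco products → Annual Certificate not required.
(h) floor area 15,600 square feet ≤ 16,100 square feet → Compliance Certificate required.
(i) floor area 15,600 square feet < 19,000 square feet; offers live music → Small Premises Registration required.
(j) floor area 15,600 square feet ≤ 16,200 square feet → Regulatory Registration required.
(k) prepares food on-site; offers live music; does not sell tobacco products → Food Service Certificate not required.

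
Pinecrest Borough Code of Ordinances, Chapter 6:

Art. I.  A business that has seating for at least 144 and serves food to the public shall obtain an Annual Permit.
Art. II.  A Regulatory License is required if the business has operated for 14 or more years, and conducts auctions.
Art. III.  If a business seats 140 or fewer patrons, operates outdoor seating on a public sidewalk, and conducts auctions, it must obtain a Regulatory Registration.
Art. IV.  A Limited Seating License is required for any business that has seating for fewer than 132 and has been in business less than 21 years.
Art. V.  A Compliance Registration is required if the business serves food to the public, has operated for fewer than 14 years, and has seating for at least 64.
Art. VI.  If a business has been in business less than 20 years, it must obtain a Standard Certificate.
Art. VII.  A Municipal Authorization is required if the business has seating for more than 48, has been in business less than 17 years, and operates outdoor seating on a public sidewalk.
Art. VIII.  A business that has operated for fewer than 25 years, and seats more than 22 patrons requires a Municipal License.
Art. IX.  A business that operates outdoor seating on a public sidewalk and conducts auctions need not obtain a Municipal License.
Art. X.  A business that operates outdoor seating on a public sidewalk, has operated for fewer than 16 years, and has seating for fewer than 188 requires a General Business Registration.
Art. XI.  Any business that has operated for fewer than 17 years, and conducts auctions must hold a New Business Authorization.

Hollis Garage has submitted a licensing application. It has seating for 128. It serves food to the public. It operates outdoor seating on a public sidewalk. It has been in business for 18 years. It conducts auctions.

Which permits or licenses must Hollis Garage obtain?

Art. I. seating 128 < 144; serves food to the public → Annual Permit not required.
Art. II. years in business 18 ≥ 14; conducts auctions → Regulatory License required.
Art. III. seating 128 ≤ 140; operates outdoor seating on a public sidewalk; conducts auctions → Regulatory Registration required.
Art. IV. seating 128 < 132; years in business 18 < 21 → Limited Seating License required.
Art. V. serves food to the public; years in business 18 ≥ 14; seating 128 ≥ 64 → Compliance Registration not required.
Art. VI. years in business 18 < 20 → Standard Certificate required.
Art. VII. seating 128 > 48; years in business 18 ≥ 17; operates outdoor seating on a public sidewalk → Municipal Authorization not required.
Art. VIII. years in business 18 < 25; seating 128 > 22 → Municipal License required.
Art. IX. operates outdoor seating on a public sidewalk; conducts auctions → exempt from Municipal License.
Art. X. operates outdoor seating on a public sidewalk; years in business 18 ≥ 16; seating 128 < 188 → General Business Registration not required.
Art. XI. years in business 18 ≥ 17; conducts auctions → New Business Authorization not required.

Limited Seating License, Regulatory License, Regulatory Registration, Standard Certificate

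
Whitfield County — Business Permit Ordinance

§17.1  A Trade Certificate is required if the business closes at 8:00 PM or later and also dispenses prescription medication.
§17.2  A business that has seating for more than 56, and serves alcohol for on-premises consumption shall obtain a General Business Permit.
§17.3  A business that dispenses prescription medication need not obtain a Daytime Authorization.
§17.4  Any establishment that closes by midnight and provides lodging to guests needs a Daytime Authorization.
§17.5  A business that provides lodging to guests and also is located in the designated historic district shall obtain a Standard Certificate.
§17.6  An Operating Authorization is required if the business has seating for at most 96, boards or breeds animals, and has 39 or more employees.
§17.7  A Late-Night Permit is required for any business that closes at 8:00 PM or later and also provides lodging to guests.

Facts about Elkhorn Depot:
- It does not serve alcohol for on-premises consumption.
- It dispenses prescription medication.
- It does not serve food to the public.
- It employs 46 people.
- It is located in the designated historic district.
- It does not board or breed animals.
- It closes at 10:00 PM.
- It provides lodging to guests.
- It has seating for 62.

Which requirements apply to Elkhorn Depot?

§17.1 closes 10:00 PM, after 8:00 PM; dispenses prescription medication → Trade Certificate required.
§17.2 seating 62 > 56; does not serve alcohol for on-premises consumption → General Business Permit not required.
§17.3 dispenses prescription medication → exempt from Daytime Authorization.
§17.4 closes 10:00 PM, at/before midnight; provides lodging to guests → Daytime Authorization required.
§17.5 provides lodging to guests; is located in the designated historic district → Standard Certificate required.
§17.6 seating 62 ≤ 96; does not board or breed animals; employees 46 ≥ 39 → Operating Authorization not required.
§17.7 closes 10:00 PM, after 8:00 PM; provides lodging to guests → Late-Night Permit required.

Late-Night Permit, Standard Certificate, Trade Certificate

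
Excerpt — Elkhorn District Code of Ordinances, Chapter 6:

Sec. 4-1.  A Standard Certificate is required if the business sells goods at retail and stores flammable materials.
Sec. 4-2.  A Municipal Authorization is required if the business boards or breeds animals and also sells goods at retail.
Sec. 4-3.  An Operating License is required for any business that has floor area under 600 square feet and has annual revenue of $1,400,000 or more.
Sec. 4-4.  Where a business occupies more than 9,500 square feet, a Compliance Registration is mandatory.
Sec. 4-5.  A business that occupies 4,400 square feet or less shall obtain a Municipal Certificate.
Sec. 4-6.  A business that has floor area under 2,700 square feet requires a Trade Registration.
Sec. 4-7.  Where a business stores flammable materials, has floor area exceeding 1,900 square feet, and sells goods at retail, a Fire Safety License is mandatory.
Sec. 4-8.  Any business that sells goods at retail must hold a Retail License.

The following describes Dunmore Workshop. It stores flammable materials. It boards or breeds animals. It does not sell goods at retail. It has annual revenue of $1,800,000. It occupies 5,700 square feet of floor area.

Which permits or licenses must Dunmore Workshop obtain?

Sec. 4-1. does not sell goods at retail; stores flammable materials → Standard Certificate not required.
Sec. 4-2. boards or breeds animals; does not sell goods at retail → Municipal Authorization not required.
Sec. 4-3. floor area 5,700 square feet ≥ 600 square feet; revenue $1,800,000 ≥ $1,400,000 → Operating License not required.
Sec. 4-4. floor area 5,700 square feet ≤ 9,500 square feet → Compliance Registration not required.
Sec. 4-5. floor area 5,700 square feet > 4,400 square feet → Municipal Certificate not required.
Sec. 4-6. floor area 5,700 square feet ≥ 2,700 square feet → Trade Registration not required.
Sec. 4-7. stores flammable materials; floor area 5,700 square feet > 1,900 square feet; does not sell goods at retail → Fire Safety License not required.
Sec. 4-8. does not sell goods at retail → Retail License not required.

None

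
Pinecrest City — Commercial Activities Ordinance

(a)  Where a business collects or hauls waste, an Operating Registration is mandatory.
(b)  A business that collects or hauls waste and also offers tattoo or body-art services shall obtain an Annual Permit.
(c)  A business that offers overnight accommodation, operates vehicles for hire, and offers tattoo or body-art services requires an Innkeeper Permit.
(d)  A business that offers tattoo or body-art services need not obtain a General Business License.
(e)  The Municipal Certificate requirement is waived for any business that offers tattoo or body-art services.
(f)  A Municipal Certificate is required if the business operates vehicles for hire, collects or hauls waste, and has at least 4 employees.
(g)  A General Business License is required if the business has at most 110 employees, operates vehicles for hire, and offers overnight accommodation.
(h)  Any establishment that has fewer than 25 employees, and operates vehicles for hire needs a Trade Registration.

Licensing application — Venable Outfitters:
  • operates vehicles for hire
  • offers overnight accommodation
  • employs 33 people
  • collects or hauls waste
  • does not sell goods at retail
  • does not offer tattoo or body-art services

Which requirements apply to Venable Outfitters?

(a) collects or hauls waste → Operating Registration required.
(b) collects or hauls waste; does not offer tattoo or body-art services → Annual Permit not required.
(c) offers overnight accommodation; operates vehicles for hire; does not offer tattoo or body-art services → Innkeeper Permit not required.
(d) does not offer tattoo or body-art services → General Business License exemption does not apply.
(e) does not offer tattoo or body-art services → Municipal Certificate exemption does not apply.
(f) operates vehicles for hire; collects or hauls waste; employees 33 ≥ 4 → Municipal Certificate required.
(g) employees 33 ≤ 110; operates vehicles for hire; offers overnight accommodation → General Business License required.
(h) employees 33 ≥ 25; operates vehicles for hire → Trade Registration not required.

General Business License, Municipal Certificate, Operating Registration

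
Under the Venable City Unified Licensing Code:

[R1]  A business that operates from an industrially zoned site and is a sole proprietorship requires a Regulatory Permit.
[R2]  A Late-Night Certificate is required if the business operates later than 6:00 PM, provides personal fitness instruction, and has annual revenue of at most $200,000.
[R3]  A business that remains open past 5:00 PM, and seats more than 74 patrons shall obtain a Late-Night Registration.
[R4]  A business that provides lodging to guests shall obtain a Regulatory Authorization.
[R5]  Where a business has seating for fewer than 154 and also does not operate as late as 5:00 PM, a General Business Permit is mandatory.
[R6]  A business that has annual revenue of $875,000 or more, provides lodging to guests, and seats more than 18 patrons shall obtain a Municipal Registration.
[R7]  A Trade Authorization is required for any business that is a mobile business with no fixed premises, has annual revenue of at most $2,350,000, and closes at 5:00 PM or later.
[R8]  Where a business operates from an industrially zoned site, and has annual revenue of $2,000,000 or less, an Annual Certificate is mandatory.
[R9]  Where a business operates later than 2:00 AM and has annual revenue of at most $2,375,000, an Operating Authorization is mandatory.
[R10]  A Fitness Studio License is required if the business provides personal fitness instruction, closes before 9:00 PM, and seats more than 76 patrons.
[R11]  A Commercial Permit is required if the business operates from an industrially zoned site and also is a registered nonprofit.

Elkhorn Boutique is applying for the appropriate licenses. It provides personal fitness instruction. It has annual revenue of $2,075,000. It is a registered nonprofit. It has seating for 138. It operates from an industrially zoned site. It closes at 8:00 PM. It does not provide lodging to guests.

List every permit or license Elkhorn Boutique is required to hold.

Commercial Permit, Fitness Studio License, Late-Night Registration

[R1] operates from an industrially zoned site; is a registered nonprofit (not: is a sole proprietorship) → Regulatory Permit not required.
[R2] closes 8:00 PM, after 6:00 PM; provides personal fitness instruction; revenue $2,075,000 > $200,000 → Late-Night Certificate not required.
[R3] closes 8:00 PM, after 5:00 PM; seating 138 > 74 → Late-Night Registration required.
[R4] does not provide lodging to guests → Regulatory Authorization not required.
[R5] seating 138 < 154; closes 8:00 PM, after 5:00 PM → General Business Permit not required.
[R6] revenue $2,075,000 ≥ $875,000; does not provide lodging to guests; seating 138 > 18 → Municipal Registration not required.
[R7] operates from an industrially zoned site (not: is a mobile business with no fixed premises); revenue $2,075,000 ≤ $2,350,000; closes 8:00 PM, after 5:00 PM → Trade Authorization not required.
[R8] operates from an industrially zoned site; revenue $2,075,000 > $2,000,000 → Annual Certificate not required.
[R9] closes 8:00 PM, at/before 2:00 AM; revenue $2,075,000 ≤ $2,375,000 → Operating Authorization not required.
[R10] provides personal fitness instruction; closes 8:00 PM, at/before 9:00 PM; seating 138 > 76 → Fitness Studio License required.
[R11] operates from an industrially zoned site; is a registered nonprofit → Commercial Permit required.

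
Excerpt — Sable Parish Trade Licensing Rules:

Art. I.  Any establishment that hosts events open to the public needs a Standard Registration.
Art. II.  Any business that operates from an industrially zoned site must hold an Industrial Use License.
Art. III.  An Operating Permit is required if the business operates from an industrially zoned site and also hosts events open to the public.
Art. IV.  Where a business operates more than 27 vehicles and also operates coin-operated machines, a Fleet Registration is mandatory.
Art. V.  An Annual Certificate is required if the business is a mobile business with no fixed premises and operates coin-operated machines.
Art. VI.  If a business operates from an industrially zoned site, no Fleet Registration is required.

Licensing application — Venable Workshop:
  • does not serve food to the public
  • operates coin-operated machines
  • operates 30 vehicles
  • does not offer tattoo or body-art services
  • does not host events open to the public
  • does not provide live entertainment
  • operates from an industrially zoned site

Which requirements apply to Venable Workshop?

Art. I. does not host events open to the public → Standard Registration not required.
Art. II. operates from an industrially zoned site → Industrial Use License required.
Art. III. operates from an industrially zoned site; does not host events open to the public → Operating Permit not required.
Art. IV. vehicles 30 > 27; operates coin-operated machines → Fleet Registration required.
Art. V. operates from an industrially zoned site (not: is a mobile business with no fixed premises); operates coin-operated machines → Annual Certificate not required.
Art. VI. operates from an industrially zoned site → exempt from Fleet Registration.

Industrial Use License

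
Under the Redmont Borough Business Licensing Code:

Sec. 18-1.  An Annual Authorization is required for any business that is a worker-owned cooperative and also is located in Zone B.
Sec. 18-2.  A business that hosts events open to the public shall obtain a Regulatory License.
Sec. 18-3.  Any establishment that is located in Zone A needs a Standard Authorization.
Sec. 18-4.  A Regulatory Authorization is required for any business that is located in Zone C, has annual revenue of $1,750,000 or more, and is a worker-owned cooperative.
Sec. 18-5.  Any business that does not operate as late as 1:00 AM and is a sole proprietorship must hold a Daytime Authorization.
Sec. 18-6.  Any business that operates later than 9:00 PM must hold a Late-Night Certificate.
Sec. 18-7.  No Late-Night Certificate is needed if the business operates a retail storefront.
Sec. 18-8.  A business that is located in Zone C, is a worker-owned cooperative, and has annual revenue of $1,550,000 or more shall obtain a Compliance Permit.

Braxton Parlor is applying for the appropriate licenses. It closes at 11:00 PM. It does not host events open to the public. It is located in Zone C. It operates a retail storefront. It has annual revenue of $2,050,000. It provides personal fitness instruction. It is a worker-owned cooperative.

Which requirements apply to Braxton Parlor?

Compliance Permit, Regulatory Authorization

Sec. 18-1. is a worker-owned cooperative; is located in Zone C (not: is located in Zone B) → Annual Authorization not required.
Sec. 18-2. does not host events open to the public → Regulatory License not required.
Sec. 18-3. is located in Zone C (not: is located in Zone A) → Standard Authorization not required.
Sec. 18-4. is located in Zone C; revenue $2,050,000 ≥ $1,750,000; is a worker-owned cooperative → Regulatory Authorization required.
Sec. 18-5. closes 11:00 PM, at/before 1:00 AM; is a worker-owned cooperative (not: is a sole proprietorship) → Daytime Authorization not required.
Sec. 18-6. closes 11:00 PM, after 9:00 PM → Late-Night Certificate required.
Sec. 18-7. operates a retail storefront → exempt from Late-Night Certificate.
Sec. 18-8. is located in Zone C; is a worker-owned cooperative; revenue $2,050,000 ≥ $1,550,000 → Compliance Permit required.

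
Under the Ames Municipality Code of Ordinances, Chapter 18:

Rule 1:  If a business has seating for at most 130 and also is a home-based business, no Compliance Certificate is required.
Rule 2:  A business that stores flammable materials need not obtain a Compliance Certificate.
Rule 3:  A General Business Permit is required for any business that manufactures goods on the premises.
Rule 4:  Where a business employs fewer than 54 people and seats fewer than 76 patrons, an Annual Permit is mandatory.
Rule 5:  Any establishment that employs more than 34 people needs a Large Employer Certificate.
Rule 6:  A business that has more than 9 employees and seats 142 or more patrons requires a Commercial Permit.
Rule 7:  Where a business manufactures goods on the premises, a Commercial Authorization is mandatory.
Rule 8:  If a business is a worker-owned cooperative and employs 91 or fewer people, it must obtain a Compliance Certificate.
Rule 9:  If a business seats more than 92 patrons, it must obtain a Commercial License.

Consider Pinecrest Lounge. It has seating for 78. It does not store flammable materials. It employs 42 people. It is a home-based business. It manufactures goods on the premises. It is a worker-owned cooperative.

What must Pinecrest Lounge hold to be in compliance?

Rule 1: seating 78 ≤ 130; is a home-based business → exempt from Compliance Certificate.
Rule 2: does not store flammable materials → Compliance Certificate exemption does not apply.
Rule 3: manufactures goods on the premises → General Business Permit required.
Rule 4: employees 42 < 54; seating 78 ≥ 76 → Annual Permit not required.
Rule 5: employees 42 > 34 → Large Employer Certificate required.
Rule 6: employees 42 > 9; seating 78 < 142 → Commercial Permit not required.
Rule 7: manufactures goods on the premises → Commercial Authorization required.
Rule 8: is a worker-owned cooperative; employees 42 ≤ 91 → Compliance Certificate required.
Rule 9: seating 78 ≤ 92 → Commercial License not required.

Commercial Authorization, General Business Permit, Large Employer Certificate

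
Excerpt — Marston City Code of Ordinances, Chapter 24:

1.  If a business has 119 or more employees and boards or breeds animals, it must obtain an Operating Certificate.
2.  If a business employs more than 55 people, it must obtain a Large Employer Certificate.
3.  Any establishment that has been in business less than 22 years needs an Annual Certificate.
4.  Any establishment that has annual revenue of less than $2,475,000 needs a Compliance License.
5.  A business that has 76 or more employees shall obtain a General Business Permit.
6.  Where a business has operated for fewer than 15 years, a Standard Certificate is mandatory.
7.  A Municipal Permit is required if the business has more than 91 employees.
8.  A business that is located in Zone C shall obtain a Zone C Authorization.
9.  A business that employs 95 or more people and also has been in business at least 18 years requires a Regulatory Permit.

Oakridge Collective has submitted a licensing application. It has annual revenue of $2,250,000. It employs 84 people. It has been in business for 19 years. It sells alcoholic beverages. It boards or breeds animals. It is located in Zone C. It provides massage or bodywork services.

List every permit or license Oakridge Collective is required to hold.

1. employees 84 < 119; boards or breeds animals → Operating Certificate not required.
2. employees 84 > 55 → Large Employer Certificate required.
3. years in business 19 < 22 → Annual Certificate required.
4. revenue $2,250,000 < $2,475,000 → Compliance License required.
5. employees 84 ≥ 76 → General Business Permit required.
6. years in business 19 ≥ 15 → Standard Certificate not required.
7. employees 84 ≤ 91 → Municipal Permit not required.
8. is located in Zone C → Zone C Authorization required.
9. employees 84 < 95; years in business 19 ≥ 18 → Regulatory Permit not required.

Annual Certificate, Compliance License, General Business Permit, Large Employer Certificate, Zone C Authorization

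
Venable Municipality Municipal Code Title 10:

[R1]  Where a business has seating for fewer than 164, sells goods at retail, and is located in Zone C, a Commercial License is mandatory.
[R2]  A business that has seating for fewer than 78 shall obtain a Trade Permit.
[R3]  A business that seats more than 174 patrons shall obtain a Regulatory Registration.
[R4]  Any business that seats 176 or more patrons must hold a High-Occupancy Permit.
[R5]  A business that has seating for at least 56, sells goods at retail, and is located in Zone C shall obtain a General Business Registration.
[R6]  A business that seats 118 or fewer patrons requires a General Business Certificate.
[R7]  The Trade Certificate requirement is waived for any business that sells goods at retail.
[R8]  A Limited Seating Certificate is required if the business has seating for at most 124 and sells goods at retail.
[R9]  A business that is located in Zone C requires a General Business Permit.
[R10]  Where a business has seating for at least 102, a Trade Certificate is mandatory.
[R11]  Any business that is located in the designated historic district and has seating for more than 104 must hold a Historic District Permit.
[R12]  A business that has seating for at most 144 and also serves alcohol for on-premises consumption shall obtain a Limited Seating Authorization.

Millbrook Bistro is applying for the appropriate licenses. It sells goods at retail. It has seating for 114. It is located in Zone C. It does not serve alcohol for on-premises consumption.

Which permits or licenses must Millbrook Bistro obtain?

Commercial License, General Business Certificate, General Business Permit, General Business Registration, Limited Seating Certificate

[R1] seating 114 < 164; sells goods at retail; is located in Zone C → Commercial License required.
[R2] seating 114 ≥ 78 → Trade Permit not required.
[R3] seating 114 ≤ 174 → Regulatory Registration not required.
[R4] seating 114 < 176 → High-Occupancy Permit not required.
[R5] seating 114 ≥ 56; sells goods at retail; is located in Zone C → General Business Registration required.
[R6] seating 114 ≤ 118 → General Business Certificate required.
[R7] sells goods at retail → exempt from Trade Certificate.
[R8] seating 114 ≤ 124; sells goods at retail → Limited Seating Certificate required.
[R9] is located in Zone C → General Business Permit required.
[R10] seating 114 ≥ 102 → Trade Certificate required.
[R11] is located in Zone C (not: is located in the designated historic district); seating 114 > 104 → Historic District Permit not required.
[R12] seating 114 ≤ 144; does not serve alcohol for on-premises consumption → Limited Seating Authorization not required.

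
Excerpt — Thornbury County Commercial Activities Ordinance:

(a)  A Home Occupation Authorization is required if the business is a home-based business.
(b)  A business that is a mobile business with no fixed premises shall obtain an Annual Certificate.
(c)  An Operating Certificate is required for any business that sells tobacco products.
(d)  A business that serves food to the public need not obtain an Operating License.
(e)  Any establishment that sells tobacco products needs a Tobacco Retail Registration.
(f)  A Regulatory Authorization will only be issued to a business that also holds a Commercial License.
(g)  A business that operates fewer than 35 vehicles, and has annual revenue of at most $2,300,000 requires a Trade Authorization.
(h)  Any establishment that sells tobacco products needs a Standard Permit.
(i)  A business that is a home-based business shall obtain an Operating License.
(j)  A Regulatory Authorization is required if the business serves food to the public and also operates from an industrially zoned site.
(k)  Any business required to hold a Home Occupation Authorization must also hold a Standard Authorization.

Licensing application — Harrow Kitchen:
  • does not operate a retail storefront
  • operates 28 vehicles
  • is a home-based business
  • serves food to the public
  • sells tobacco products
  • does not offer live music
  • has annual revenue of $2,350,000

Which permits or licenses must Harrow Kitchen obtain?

(a) is a home-based business → Home Occupation Authorization required.
(b) is a home-based business (not: is a mobile business with no fixed premises) → Annual Certificate not required.
(c) sells tobacco products → Operating Certificate required.
(d) serves food to the public → exempt from Operating License.
(e) sells tobacco products → Tobacco Retail Registration required.
(f) Regulatory Authorization is not required → no effect.
(g) vehicles 28 < 35; revenue $2,350,000 > $2,300,000 → Trade Authorization not required.
(h) sells tobacco products → Standard Permit required.
(i) is a home-based business → Operating License required.
(j) serves food to the public; is a home-based business (not: operates from an industrially zoned site) → Regulatory Authorization not required.
(k) Home Occupation Authorization is required → Standard Authorization also required.

Home Occupation Authorization, Operating Certificate, Standard Authorization, Standard Permit, Tobacco Retail Registration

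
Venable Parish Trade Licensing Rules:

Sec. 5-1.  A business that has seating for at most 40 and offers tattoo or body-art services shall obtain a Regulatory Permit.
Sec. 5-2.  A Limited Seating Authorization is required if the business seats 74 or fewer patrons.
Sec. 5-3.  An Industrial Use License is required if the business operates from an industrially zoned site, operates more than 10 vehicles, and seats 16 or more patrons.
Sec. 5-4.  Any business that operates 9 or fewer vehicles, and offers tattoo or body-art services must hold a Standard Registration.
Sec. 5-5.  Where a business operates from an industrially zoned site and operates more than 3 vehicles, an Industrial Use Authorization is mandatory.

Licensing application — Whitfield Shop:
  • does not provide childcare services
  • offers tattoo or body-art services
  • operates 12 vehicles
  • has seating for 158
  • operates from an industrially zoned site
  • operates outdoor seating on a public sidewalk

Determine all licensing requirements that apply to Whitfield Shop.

Sec. 5-1. seating 158 > 40; offers tattoo or body-art services → Regulatory Permit not required.
Sec. 5-2. seating 158 > 74 → Limited Seating Authorization not required.
Sec. 5-3. operates from an industrially zoned site; vehicles 12 > 10; seating 158 ≥ 16 → Industrial Use License required.
Sec. 5-4. vehicles 12 > 9; offers tattoo or body-art services → Standard Registration not required.
Sec. 5-5. operates from an industrially zoned site; vehicles 12 > 3 → Industrial Use Authorization required.

Industrial Use Authorization, Industrial Use License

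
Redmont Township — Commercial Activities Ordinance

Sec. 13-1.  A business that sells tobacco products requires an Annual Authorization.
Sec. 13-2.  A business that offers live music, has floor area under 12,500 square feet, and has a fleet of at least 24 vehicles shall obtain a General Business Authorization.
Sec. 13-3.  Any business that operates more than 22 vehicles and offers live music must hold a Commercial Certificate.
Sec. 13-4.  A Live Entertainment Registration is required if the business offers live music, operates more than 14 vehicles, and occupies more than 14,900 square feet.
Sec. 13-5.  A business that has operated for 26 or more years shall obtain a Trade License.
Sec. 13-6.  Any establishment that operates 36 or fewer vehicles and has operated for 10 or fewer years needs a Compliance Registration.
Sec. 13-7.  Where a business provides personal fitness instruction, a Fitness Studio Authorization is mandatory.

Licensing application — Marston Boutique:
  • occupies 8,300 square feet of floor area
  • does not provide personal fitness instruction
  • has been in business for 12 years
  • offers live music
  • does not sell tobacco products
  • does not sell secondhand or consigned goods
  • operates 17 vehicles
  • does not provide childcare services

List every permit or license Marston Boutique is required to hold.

None

Sec. 13-1. does not sell tobacco products → Annual Authorization not required.
Sec. 13-2. offers live music; floor area 8,300 square feet < 12,500 square feet; vehicles 17 < 24 → General Business Authorization not required.
Sec. 13-3. vehicles 17 ≤ 22; offers live music → Commercial Certificate not required.
Sec. 13-4. offers live music; vehicles 17 > 14; floor area 8,300 square feet ≤ 14,900 square feet → Live Entertainment Registration not required.
Sec. 13-5. years in business 12 < 26 → Trade License not required.
Sec. 13-6. vehicles 17 ≤ 36; years in business 12 > 10 → Compliance Registration not required.
Sec. 13-7. does not provide personal fitness instruction → Fitness Studio Authorization not required.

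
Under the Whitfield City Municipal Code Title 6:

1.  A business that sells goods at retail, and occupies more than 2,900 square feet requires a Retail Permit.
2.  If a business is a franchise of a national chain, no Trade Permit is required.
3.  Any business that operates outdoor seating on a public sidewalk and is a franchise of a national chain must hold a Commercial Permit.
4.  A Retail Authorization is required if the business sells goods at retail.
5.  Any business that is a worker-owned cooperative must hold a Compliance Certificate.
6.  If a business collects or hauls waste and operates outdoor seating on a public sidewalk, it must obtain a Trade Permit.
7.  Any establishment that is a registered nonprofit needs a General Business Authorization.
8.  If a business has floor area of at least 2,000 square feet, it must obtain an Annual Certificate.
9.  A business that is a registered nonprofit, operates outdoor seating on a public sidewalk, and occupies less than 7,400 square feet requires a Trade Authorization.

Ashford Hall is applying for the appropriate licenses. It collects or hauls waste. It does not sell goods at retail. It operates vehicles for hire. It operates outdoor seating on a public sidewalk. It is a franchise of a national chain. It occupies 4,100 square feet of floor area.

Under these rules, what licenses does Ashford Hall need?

1. does not sell goods at retail; floor area 4,100 square feet > 2,900 square feet → Retail Permit not required.
2. is a franchise of a national chain → exempt from Trade Permit.
3. operates outdoor seating on a public sidewalk; is a franchise of a national chain → Commercial Permit required.
4. does not sell goods at retail → Retail Authorization not required.
5. is a franchise of a national chain (not: is a worker-owned cooperative) → Compliance Certificate not required.
6. collects or hauls waste; operates outdoor seating on a public sidewalk → Trade Permit required.
7. is a franchise of a national chain (not: is a registered nonprofit) → General Business Authorization not required.
8. floor area 4,100 square feet ≥ 2,000 square feet → Annual Certificate required.
9. is a franchise of a national chain (not: is a registered nonprofit); operates outdoor seating on a public sidewalk; floor area 4,100 square feet < 7,400 square feet → Trade Authorization not required.

Annual Certificate, Commercial Permit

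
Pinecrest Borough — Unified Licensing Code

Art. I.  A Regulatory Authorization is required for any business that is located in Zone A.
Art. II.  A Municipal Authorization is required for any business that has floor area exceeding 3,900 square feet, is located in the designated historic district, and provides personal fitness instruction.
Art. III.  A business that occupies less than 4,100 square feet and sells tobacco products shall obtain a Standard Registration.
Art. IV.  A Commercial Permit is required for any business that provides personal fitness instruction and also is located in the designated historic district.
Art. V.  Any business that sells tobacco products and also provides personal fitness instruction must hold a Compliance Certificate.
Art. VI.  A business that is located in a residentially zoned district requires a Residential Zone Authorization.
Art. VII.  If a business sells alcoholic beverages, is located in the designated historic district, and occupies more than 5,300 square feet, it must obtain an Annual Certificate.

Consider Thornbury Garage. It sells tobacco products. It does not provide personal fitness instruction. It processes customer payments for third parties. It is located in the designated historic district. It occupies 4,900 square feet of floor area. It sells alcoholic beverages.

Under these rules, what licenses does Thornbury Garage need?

None

Art. I. is located in the designated historic district (not: is located in Zone A) → Regulatory Authorization not required.
Art. II. floor area 4,900 square feet > 3,900 square feet; is located in the designated historic district; does not provide personal fitness instruction → Municipal Authorization not required.
Art. III. floor area 4,900 square feet ≥ 4,100 square feet; sells tobacco products → Standard Registration not required.
Art. IV. does not provide personal fitness instruction; is located in the designated historic district → Commercial Permit not required.
Art. V. sells tobacco products; does not provide personal fitness instruction → Compliance Certificate not required.
Art. VI. is located in the designated historic district (not: is located in a residentially zoned district) → Residential Zone Authorization not required.
Art. VII. sells alcoholic beverages; is located in the designated historic district; floor area 4,900 square feet ≤ 5,300 square feet → Annual Certificate not required.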